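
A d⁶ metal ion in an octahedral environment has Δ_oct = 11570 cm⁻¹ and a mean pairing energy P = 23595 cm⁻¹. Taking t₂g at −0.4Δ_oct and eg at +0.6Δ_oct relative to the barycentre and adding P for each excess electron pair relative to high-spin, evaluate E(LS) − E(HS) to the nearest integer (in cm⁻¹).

24050

High-spin d⁶ fills as t₂g⁴ eg² with CFSE 4(−0.4) + 2(+0.6) = -0.4Δ_oct = -4628 cm⁻¹.
For low-spin the configuration is t₂g⁶ eg⁰: orbital energy -2.4 × 11570 = -27768 cm⁻¹, and 2 additional pairs relative to high-spin add 47190 cm⁻¹, giving 19422 cm⁻¹.
The difference is 19422 − (-4628) = 24050 cm⁻¹, so high-spin lies lower.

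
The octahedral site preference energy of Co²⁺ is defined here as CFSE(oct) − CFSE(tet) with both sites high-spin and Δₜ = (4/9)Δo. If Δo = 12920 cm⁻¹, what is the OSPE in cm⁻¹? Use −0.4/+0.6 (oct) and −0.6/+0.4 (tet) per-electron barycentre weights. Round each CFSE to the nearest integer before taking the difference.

-3445

Group 9 minus oxidation state +2 gives a d⁷ configuration for Co²⁺.
Octahedral high-spin t2g^5 e_g^2: CFSE = -0.8 × 12920 = -10336 cm⁻¹.
In a tetrahedral site the filling is e^4 t2^3: CFSE(tet) = -1.2Δₜ = -1.2 × (4/9)(12920) = -6891 cm⁻¹.
OSPE = -10336 − (-6891) = -3445 cm⁻¹.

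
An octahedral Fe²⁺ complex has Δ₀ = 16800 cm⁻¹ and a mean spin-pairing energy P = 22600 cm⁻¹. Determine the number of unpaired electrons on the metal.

Group 8 minus oxidation state +2 gives a d⁶ configuration for Fe²⁺.
Here Δ₀ < P (16800 < 22600), so the high-spin state is favoured.
Filling d⁶ accordingly: t₂g⁴ eg².
Unpaired electrons: 4.

4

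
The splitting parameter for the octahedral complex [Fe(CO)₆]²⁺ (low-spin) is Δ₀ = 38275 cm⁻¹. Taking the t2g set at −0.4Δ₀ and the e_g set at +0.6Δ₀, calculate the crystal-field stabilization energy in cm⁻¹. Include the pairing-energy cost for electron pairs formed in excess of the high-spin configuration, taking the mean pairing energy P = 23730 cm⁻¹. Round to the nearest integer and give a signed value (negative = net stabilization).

CO is neutral, so the +2 overall charge sits on Fe: oxidation state +2.
Fe is in group 8, so Fe²⁺ is d⁶ (8 − 2 = 6).
Electron filling gives t2g^6 e_g^0.
CFSE(orbital) = 6×(-0.4Δ₀) + 0×(0.6Δ₀) = -2.4Δ₀; with Δ₀ = 38275 cm⁻¹ that is -91860 cm⁻¹.
Relative to high-spin t2g^4 e_g^2 (1 paired), the low-spin configuration has 2 additional pairs, contributing +2 × 23730 = +47460 cm⁻¹.
Combining: -91860 + 47460 = -44400 cm⁻¹.

-44400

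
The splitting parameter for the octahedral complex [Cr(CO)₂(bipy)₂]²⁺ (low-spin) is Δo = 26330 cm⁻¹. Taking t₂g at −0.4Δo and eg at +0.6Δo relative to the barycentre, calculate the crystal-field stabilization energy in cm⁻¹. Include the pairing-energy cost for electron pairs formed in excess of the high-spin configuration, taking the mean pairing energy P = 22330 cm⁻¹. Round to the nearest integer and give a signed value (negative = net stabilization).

-19798

Ligand charges: 2×(+0) from CO and 2×(+0) from bipy sum to +0; with overall charge +2, Cr is +2.
Cr is in group 6, so Cr²⁺ is d⁴ (6 − 2 = 4).
Configuration: t₂g⁴ eg⁰.
Orbital CFSE = 4(-0.4) + 0(0.6) = -1.6Δo = -1.6 × 26330 = -42128 cm⁻¹.
Relative to high-spin t₂g³ eg¹ (0 paired), the low-spin configuration has 1 additional pair, contributing +1 × 22330 = +22330 cm⁻¹.
Overall CFSE = -42128 + 22330 = -19798 cm⁻¹.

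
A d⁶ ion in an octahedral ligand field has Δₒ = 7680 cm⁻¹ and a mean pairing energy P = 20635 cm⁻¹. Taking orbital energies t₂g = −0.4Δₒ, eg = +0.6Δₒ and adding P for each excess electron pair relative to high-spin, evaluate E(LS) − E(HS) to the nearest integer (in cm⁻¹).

High-spin: t₂g⁴ eg², CFSE = -0.4Δₒ = -3072 cm⁻¹.
For low-spin the configuration is t₂g⁶ eg⁰: orbital energy -2.4 × 7680 = -18432 cm⁻¹, and 2 additional pairs relative to high-spin add 41270 cm⁻¹, giving 22838 cm⁻¹.
Thus E(LS) − E(HS) = 25910 cm⁻¹.

25910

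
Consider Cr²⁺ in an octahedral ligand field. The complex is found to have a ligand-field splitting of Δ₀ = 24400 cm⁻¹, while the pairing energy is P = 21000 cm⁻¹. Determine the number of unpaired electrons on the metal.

2

Cr²⁺: group 6, so d-count = 6 − 2 = 4.
With Δ₀ > P the complex is low-spin.
Filling d⁴ accordingly: t₂g⁴ eg⁰.
Unpaired electrons: 2.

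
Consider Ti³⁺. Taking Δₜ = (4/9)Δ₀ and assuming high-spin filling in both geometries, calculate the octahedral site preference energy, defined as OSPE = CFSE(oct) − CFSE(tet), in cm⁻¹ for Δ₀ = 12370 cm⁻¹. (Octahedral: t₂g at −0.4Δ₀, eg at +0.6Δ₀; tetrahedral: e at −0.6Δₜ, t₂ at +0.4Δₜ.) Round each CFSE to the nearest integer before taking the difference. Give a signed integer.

Group 4 minus oxidation state +3 gives a d¹ configuration for Ti³⁺.
Octahedral (high-spin): t₂g¹ eg⁰, CFSE = 1(−0.4) + 0(+0.6) = -0.4Δ₀ = -0.4 × 12370 = -4948 cm⁻¹.
Tetrahedral e¹ t₂⁰ gives -0.6Δₜ = -0.6 × (4/9) × 12370 = -3299 cm⁻¹.
Subtracting, OSPE = -4948 − (-3299) = -1649 cm⁻¹.

-1649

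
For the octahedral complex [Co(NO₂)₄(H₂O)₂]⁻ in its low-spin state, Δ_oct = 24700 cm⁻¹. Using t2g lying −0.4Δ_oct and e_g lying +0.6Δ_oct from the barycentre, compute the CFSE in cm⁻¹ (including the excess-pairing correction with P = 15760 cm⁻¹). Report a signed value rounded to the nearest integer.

-27760

Ligand charges: 4×(-1) from NO₂⁻ and 2×(+0) from H₂O sum to -4; with overall charge -1, Co is +3.
Group 9 minus oxidation state +3 gives a d⁶ configuration for Co³⁺.
Configuration: t2g^6 e_g^0.
CFSE(orbital) = 6×(-0.4Δ_oct) + 0×(0.6Δ_oct) = -2.4Δ_oct; with Δ_oct = 24700 cm⁻¹ that is -59280 cm⁻¹.
Pairing penalty: 3 pairs vs 1 in the high-spin reference → 2 extra × P = 31520 cm⁻¹.
Combining: -59280 + 31520 = -27760 cm⁻¹.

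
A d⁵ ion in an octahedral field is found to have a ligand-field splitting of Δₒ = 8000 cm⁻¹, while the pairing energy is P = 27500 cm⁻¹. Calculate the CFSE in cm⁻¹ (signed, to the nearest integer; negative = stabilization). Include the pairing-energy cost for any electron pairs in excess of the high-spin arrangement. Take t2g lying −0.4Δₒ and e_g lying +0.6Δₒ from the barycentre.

Here Δₒ < P (8000 < 27500), so the high-spin state is favoured.
Configuration: t2g^3 e_g^2.
Orbital CFSE = 0.0Δₒ = 0.0 × 8000 = 0 cm⁻¹.
High-spin has no excess pairs, so no pairing correction applies.

0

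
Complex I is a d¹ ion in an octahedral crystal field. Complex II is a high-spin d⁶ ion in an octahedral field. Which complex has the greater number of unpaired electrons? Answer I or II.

II

I: t₂g¹ eg⁰ → 1 unpaired.
II: t₂g⁴ eg² → 4 unpaired.
So II has more unpaired electrons.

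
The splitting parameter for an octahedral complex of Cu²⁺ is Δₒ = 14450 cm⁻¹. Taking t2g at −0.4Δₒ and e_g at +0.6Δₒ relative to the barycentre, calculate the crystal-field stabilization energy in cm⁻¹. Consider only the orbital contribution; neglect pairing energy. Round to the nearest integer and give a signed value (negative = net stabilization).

-8670

Group 11 minus oxidation state +2 gives a d⁹ configuration for Cu²⁺.
For octahedral d⁹ the high- and low-spin configurations coincide.
The d⁹ electrons fill as t2g^6 e_g^3.
Orbital CFSE = 6(-0.4) + 3(0.6) = -0.6Δₒ = -0.6 × 14450 = -8670 cm⁻¹.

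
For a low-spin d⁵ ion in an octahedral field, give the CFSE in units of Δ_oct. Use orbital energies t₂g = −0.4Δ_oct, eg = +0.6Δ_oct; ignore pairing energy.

Configuration: t₂g⁵ eg⁰.
CFSE = 5(-0.4Δ_oct) + 0(0.6Δ_oct) = -2.0Δ_oct + 0.0Δ_oct = -2.0Δ_oct.

-2.0 Δ_oct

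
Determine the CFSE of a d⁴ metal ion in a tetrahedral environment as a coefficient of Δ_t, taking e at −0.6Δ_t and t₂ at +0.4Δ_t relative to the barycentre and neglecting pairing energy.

-0.4 Δ_t

With tetrahedral geometry the complex is necessarily high-spin.
Configuration: e² t₂².
CFSE = 2(-0.6Δ_t) + 2(0.4Δ_t) = -1.2Δ_t + 0.8Δ_t = -0.4Δ_t.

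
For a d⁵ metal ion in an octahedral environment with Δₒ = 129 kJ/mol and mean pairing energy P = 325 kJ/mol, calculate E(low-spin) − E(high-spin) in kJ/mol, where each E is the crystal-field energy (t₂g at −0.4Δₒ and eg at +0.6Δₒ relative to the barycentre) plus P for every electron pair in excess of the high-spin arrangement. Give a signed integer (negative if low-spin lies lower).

High-spin: t₂g³ eg², CFSE = 0.0Δₒ = 0 kJ/mol.
For low-spin the configuration is t₂g⁵ eg⁰: orbital energy -2.0 × 129 = -258 kJ/mol, and 2 additional pairs relative to high-spin add 650 kJ/mol, giving 392 kJ/mol.
Thus E(LS) − E(HS) = 392 kJ/mol.

392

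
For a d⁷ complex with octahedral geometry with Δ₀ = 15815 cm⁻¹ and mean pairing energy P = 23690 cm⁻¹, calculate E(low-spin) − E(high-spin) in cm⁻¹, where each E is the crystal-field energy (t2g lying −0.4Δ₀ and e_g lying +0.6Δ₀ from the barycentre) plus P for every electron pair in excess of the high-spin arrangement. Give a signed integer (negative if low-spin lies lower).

High-spin d⁷ fills as t2g^5 e_g^2 with CFSE 5(−0.4) + 2(+0.6) = -0.8Δ₀ = -12652 cm⁻¹.
Low-spin: t2g^6 e_g^1, orbital CFSE = -1.8Δ₀ = -28467 cm⁻¹; plus 1 excess pair × P = +23690 cm⁻¹; total -4777 cm⁻¹.
The difference is -4777 − (-12652) = 7875 cm⁻¹, so high-spin lies lower.

7875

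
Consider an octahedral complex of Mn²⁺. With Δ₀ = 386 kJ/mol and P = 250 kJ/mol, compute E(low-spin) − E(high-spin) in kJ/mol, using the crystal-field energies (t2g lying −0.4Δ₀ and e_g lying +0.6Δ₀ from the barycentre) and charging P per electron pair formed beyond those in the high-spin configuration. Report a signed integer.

-272

Mn sits in group 7; removing 2 electrons leaves Mn²⁺ with 7 − 2 = 5 d electrons.
High-spin: t2g^3 e_g^2, CFSE = 0.0Δ₀ = 0 kJ/mol.
Low-spin: t2g^5 e_g^0, orbital CFSE = -2.0Δ₀ = -772 kJ/mol; plus 2 excess pairs × P = +500 kJ/mol; total -272 kJ/mol.
The difference is -272 − (0) = -272 kJ/mol, so low-spin lies lower.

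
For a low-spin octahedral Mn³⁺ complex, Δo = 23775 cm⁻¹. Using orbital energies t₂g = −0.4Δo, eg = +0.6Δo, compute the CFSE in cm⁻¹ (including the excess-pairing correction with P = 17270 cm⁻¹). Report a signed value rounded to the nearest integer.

-20770

Group 7 minus oxidation state +3 gives a d⁴ configuration for Mn³⁺.
The d⁴ electrons fill as t₂g⁴ eg⁰.
CFSE(orbital) = 4×(-0.4Δo) + 0×(0.6Δo) = -1.6Δo; with Δo = 23775 cm⁻¹ that is -38040 cm⁻¹.
Relative to high-spin t₂g³ eg¹ (0 paired), the low-spin configuration has 1 additional pair, contributing +1 × 17270 = +17270 cm⁻¹.
Combining: -38040 + 17270 = -20770 cm⁻¹.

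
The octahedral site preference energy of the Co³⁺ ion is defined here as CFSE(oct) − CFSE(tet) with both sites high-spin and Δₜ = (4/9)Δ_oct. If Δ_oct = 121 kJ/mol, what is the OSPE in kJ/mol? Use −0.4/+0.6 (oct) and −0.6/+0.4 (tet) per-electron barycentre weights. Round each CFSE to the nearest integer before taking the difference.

Co is in group 9, so Co³⁺ is d⁶ (9 − 3 = 6).
Octahedral high-spin t₂g⁴ eg²: CFSE = -0.4 × 121 = -48 kJ/mol.
Tetrahedral e³ t₂³ gives -0.6Δₜ = -0.6 × (4/9) × 121 = -32 kJ/mol.
OSPE = CFSE(oct) − CFSE(tet) = -48 − (-32) = -16 kJ/mol.

-16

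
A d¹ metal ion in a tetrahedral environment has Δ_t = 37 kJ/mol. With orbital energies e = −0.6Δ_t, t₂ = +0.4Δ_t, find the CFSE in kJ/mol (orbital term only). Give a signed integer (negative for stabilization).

Tetrahedral splitting is small, so the complex is high-spin.
The d¹ electrons fill as e¹ t₂⁰.
Orbital CFSE = 1(-0.6) + 0(0.4) = -0.6Δ_t = -0.6 × 37 = -22 kJ/mol.

-22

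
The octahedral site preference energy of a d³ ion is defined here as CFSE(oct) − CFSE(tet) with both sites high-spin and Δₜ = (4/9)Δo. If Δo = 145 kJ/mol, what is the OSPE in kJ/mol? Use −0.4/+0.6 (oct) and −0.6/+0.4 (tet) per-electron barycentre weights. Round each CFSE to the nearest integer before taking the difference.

-122

In an octahedral site d³ (HS) is t2g^3 e_g^0, giving CFSE(oct) = -1.2Δo = -174 kJ/mol.
In a tetrahedral site the filling is e^2 t2^1: CFSE(tet) = -0.8Δₜ = -0.8 × (4/9)(145) = -52 kJ/mol.
OSPE = -174 − (-52) = -122 kJ/mol.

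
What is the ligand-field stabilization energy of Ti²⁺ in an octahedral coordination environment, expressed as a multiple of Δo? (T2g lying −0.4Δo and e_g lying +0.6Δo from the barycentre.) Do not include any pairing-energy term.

Group 4 minus oxidation state +2 gives a d² configuration for Ti²⁺.
For octahedral d² the high- and low-spin configurations coincide.
Configuration: t2g^2 e_g^0.
CFSE = 2(-0.4Δo) + 0(0.6Δo) = -0.8Δo + 0.0Δo = -0.8Δo.

-0.8 Δo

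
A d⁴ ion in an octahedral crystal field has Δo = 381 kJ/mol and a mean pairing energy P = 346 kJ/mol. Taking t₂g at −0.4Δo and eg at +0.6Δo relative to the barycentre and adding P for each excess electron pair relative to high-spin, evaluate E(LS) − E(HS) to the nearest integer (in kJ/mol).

High-spin d⁴ fills as t₂g³ eg¹ with CFSE 3(−0.4) + 1(+0.6) = -0.6Δo = -229 kJ/mol.
Low-spin t₂g⁴ eg⁰ gives -1.6Δo = -610 kJ/mol, but forming 1 extra pair costs 1P = 346 kJ/mol, so E(LS) = -610 + 346 = -264 kJ/mol.
E(LS) − E(HS) = -264 − (-229) = -35 kJ/mol.

-35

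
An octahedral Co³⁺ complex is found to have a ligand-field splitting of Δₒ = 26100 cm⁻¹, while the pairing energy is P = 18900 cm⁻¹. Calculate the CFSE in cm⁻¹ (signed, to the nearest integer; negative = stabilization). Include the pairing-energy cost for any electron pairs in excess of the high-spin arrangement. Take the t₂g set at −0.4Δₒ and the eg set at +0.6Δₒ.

Co sits in group 9; removing 3 electrons leaves Co³⁺ with 9 − 3 = 6 d electrons.
Since Δₒ = 26100 cm⁻¹ > P = 18900 cm⁻¹, the complex adopts the low-spin configuration.
That gives t₂g⁶ eg⁰.
Orbital CFSE = -2.4Δₒ = -2.4 × 26100 = -62640 cm⁻¹.
Excess pairs vs high-spin: 3 − 1 = 2; pairing cost = +37800 cm⁻¹.
Net CFSE = -62640 + 37800 = -24840 cm⁻¹.

-24840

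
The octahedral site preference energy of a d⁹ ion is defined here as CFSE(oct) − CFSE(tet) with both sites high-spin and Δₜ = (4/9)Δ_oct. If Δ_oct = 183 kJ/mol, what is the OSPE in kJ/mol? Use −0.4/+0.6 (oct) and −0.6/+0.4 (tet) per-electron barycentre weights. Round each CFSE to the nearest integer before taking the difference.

-77

In an octahedral site d⁹ (HS) is t2g^6 e_g^3, giving CFSE(oct) = -0.6Δ_oct = -110 kJ/mol.
Tetrahedral: e^4 t2^5, CFSE = 4(−0.6) + 5(+0.4) = -0.4Δₜ = -0.4 × (4/9) × 183 = -33 kJ/mol.
OSPE = -110 − (-33) = -77 kJ/mol.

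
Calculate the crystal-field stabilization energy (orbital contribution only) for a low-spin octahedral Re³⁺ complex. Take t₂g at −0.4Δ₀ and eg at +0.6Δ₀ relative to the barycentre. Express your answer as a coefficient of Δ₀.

-1.6 Δ₀

Group 7 minus oxidation state +3 gives a d⁴ configuration for Re³⁺.
Configuration: t₂g⁴ eg⁰.
CFSE = 4(-0.4Δ₀) + 0(0.6Δ₀) = -1.6Δ₀ + 0.0Δ₀ = -1.6Δ₀.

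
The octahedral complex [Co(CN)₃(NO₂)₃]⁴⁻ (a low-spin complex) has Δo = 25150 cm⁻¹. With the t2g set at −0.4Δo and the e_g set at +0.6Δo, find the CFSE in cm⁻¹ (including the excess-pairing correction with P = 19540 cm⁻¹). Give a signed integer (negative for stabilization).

-25730

Ligand charges: 3×(-1) from CN⁻ and 3×(-1) from NO₂⁻ sum to -6; with overall charge -4, Co is +2.
Co²⁺: group 9, so d-count = 9 − 2 = 7.
The d⁷ electrons fill as t2g^6 e_g^1.
CFSE(orbital) = 6×(-0.4Δo) + 1×(0.6Δo) = -1.8Δo; with Δo = 25150 cm⁻¹ that is -45270 cm⁻¹.
High-spin d⁷ would be t2g^5 e_g^2 with 2 pairs; low-spin has 3, so 1 excess pair costs +1P = +19540 cm⁻¹.
Combining: -45270 + 19540 = -25730 cm⁻¹.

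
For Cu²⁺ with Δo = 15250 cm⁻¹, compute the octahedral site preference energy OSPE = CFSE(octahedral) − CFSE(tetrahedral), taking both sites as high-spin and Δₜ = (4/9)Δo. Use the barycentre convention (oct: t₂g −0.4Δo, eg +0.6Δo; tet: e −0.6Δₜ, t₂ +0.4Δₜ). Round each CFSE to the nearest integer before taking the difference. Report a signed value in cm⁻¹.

Group 11 minus oxidation state +2 gives a d⁹ configuration for Cu²⁺.
In an octahedral site d⁹ (HS) is t2g^6 e_g^3, giving CFSE(oct) = -0.6Δo = -9150 cm⁻¹.
Tetrahedral e^4 t2^5 gives -0.4Δₜ = -0.4 × (4/9) × 15250 = -2711 cm⁻¹.
Subtracting, OSPE = -9150 − (-2711) = -6439 cm⁻¹.

-6439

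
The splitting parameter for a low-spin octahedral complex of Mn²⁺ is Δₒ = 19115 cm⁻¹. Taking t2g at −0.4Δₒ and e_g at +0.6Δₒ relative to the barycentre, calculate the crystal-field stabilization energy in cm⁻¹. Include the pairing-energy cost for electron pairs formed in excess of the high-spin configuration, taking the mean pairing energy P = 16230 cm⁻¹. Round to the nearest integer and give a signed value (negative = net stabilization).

-5770

Mn sits in group 7; removing 2 electrons leaves Mn²⁺ with 7 − 2 = 5 d electrons.
The d⁵ electrons fill as t2g^5 e_g^0.
Orbital CFSE = 5(-0.4) + 0(0.6) = -2.0Δₒ = -2.0 × 19115 = -38230 cm⁻¹.
Relative to high-spin t2g^3 e_g^2 (0 paired), the low-spin configuration has 2 additional pairs, contributing +2 × 16230 = +32460 cm⁻¹.
Combining: -38230 + 32460 = -5770 cm⁻¹.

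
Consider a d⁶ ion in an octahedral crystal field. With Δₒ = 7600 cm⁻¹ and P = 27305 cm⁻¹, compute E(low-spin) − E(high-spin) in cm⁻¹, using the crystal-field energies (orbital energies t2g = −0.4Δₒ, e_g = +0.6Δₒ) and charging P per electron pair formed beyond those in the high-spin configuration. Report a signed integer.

39410

In the high-spin limit (t2g^4 e_g^2) the orbital term is -0.4Δₒ = -3040 cm⁻¹, with no excess pairing.
For low-spin the configuration is t2g^6 e_g^0: orbital energy -2.4 × 7600 = -18240 cm⁻¹, and 2 additional pairs relative to high-spin add 54610 cm⁻¹, giving 36370 cm⁻¹.
The difference is 36370 − (-3040) = 39410 cm⁻¹, so high-spin lies lower.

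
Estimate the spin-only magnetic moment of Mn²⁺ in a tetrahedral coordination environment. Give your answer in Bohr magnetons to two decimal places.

Mn²⁺: group 7, so d-count = 7 − 2 = 5.
Tetrahedral fields are weak (Δₜ ≈ 4/9 Δₒ), so electrons fill high-spin.
Configuration: e² t₂³ → 5 unpaired electrons.
μ(spin-only) = √[5(5+2)] = √35 ≈ 5.92 Bohr magnetons.

5.92 Bohr magnetons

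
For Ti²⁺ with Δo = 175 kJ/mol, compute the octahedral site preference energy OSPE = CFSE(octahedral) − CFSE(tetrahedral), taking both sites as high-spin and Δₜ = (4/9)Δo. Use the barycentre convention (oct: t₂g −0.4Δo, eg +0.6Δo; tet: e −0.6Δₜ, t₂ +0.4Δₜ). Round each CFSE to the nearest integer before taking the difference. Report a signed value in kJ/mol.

-47

Ti is in group 4, so Ti²⁺ is d² (4 − 2 = 2).
Octahedral high-spin t2g^2 e_g^0: CFSE = -0.8 × 175 = -140 kJ/mol.
Tetrahedral: e^2 t2^0, CFSE = 2(−0.6) + 0(+0.4) = -1.2Δₜ = -1.2 × (4/9) × 175 = -93 kJ/mol.
OSPE = CFSE(oct) − CFSE(tet) = -140 − (-93) = -47 kJ/mol.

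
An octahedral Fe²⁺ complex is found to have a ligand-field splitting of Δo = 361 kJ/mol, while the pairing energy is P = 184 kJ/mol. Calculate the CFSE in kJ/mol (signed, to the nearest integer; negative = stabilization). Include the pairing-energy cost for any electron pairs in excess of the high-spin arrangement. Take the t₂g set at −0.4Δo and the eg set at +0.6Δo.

-498

Group 8 minus oxidation state +2 gives a d⁶ configuration for Fe²⁺.
Δo > P, so pairing is preferred: the ground state is low-spin.
That gives t₂g⁶ eg⁰.
Orbital CFSE = -2.4Δo = -2.4 × 361 = -866 kJ/mol.
Excess pairs vs high-spin: 3 − 1 = 2; pairing cost = +368 kJ/mol.
Net CFSE = -866 + 368 = -498 kJ/mol.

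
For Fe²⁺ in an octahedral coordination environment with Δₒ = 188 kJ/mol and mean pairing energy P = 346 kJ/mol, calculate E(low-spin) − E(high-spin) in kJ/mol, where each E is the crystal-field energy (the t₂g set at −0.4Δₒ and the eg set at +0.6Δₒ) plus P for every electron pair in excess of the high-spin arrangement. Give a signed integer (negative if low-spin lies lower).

316

Group 8 minus oxidation state +2 gives a d⁶ configuration for Fe²⁺.
High-spin d⁶ fills as t₂g⁴ eg² with CFSE 4(−0.4) + 2(+0.6) = -0.4Δₒ = -75 kJ/mol.
For low-spin the configuration is t₂g⁶ eg⁰: orbital energy -2.4 × 188 = -451 kJ/mol, and 2 additional pairs relative to high-spin add 692 kJ/mol, giving 241 kJ/mol.
Thus E(LS) − E(HS) = 316 kJ/mol.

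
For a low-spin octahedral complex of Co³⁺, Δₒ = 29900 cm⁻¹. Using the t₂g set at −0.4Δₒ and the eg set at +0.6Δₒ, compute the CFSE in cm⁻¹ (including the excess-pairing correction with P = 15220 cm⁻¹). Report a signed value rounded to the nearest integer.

-41320

Co sits in group 9; removing 3 electrons leaves Co³⁺ with 9 − 3 = 6 d electrons.
Electron filling gives t₂g⁶ eg⁰.
CFSE(orbital) = 6×(-0.4Δₒ) + 0×(0.6Δₒ) = -2.4Δₒ; with Δₒ = 29900 cm⁻¹ that is -71760 cm⁻¹.
Relative to high-spin t₂g⁴ eg² (1 paired), the low-spin configuration has 2 additional pairs, contributing +2 × 15220 = +30440 cm⁻¹.
Overall CFSE = -71760 + 30440 = -41320 cm⁻¹.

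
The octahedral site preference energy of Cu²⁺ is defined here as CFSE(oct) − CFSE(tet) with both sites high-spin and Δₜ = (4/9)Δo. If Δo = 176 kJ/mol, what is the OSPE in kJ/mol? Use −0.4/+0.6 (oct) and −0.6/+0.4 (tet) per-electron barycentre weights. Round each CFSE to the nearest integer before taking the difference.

Cu sits in group 11; removing 2 electrons leaves Cu²⁺ with 11 − 2 = 9 d electrons.
Octahedral high-spin t2g^6 e_g^3: CFSE = -0.6 × 176 = -106 kJ/mol.
Tetrahedral e^4 t2^5 gives -0.4Δₜ = -0.4 × (4/9) × 176 = -31 kJ/mol.
OSPE = -106 − (-31) = -75 kJ/mol.

-75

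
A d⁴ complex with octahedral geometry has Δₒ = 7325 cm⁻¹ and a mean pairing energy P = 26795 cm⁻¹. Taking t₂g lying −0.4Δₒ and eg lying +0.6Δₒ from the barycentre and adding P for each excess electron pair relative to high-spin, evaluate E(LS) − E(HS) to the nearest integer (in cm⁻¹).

High-spin: t₂g³ eg¹, CFSE = -0.6Δₒ = -4395 cm⁻¹.
Low-spin: t₂g⁴ eg⁰, orbital CFSE = -1.6Δₒ = -11720 cm⁻¹; plus 1 excess pair × P = +26795 cm⁻¹; total 15075 cm⁻¹.
E(LS) − E(HS) = 15075 − (-4395) = 19470 cm⁻¹.

19470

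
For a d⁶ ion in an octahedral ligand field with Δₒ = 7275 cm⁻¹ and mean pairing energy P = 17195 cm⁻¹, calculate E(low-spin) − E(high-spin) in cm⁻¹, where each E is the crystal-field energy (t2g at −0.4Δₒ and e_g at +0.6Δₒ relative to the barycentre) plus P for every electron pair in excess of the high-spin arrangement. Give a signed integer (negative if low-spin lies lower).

In the high-spin limit (t2g^4 e_g^2) the orbital term is -0.4Δₒ = -2910 cm⁻¹, with no excess pairing.
Low-spin: t2g^6 e_g^0, orbital CFSE = -2.4Δₒ = -17460 cm⁻¹; plus 2 excess pairs × P = +34390 cm⁻¹; total 16930 cm⁻¹.
E(LS) − E(HS) = 16930 − (-2910) = 19840 cm⁻¹.

19840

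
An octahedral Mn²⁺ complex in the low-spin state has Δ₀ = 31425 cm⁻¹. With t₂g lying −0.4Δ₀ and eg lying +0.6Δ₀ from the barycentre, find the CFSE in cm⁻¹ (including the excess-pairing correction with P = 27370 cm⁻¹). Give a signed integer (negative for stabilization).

-8110

Mn sits in group 7; removing 2 electrons leaves Mn²⁺ with 7 − 2 = 5 d electrons.
Configuration: t₂g⁵ eg⁰.
The orbital stabilization is -2.0Δ₀ = -2.0 × 31425 = -62850 cm⁻¹.
Relative to high-spin t₂g³ eg² (0 paired), the low-spin configuration has 2 additional pairs, contributing +2 × 27370 = +54740 cm⁻¹.
Overall CFSE = -62850 + 54740 = -8110 cm⁻¹.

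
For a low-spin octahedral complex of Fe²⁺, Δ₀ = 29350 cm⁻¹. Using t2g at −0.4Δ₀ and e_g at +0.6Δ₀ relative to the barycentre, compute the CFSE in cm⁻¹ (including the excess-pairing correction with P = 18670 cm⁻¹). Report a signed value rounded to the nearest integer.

Fe²⁺: group 8, so d-count = 8 − 2 = 6.
The d⁶ electrons fill as t2g^6 e_g^0.
The orbital stabilization is -2.4Δ₀ = -2.4 × 29350 = -70440 cm⁻¹.
Pairing penalty: 3 pairs vs 1 in the high-spin reference → 2 extra × P = 37340 cm⁻¹.
Combining: -70440 + 37340 = -33100 cm⁻¹.

-33100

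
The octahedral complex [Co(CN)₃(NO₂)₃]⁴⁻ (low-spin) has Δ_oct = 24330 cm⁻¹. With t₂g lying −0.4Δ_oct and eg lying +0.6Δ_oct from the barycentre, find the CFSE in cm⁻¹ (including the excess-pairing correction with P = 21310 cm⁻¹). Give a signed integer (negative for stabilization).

Ligand charges: 3×(-1) from CN⁻ and 3×(-1) from NO₂⁻ sum to -6; with overall charge -4, Co is +2.
Co is in group 9, so Co²⁺ is d⁷ (9 − 2 = 7).
Electron filling gives t₂g⁶ eg¹.
CFSE(orbital) = 6×(-0.4Δ_oct) + 1×(0.6Δ_oct) = -1.8Δ_oct; with Δ_oct = 24330 cm⁻¹ that is -43794 cm⁻¹.
Pairing penalty: 3 pairs vs 2 in the high-spin reference → 1 extra × P = 21310 cm⁻¹.
Combining: -43794 + 21310 = -22484 cm⁻¹.

-22484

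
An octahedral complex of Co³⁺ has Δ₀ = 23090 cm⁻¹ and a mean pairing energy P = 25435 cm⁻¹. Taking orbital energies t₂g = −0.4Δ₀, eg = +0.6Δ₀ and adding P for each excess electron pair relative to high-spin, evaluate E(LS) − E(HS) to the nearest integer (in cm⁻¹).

4690

Group 9 minus oxidation state +3 gives a d⁶ configuration for Co³⁺.
In the high-spin limit (t₂g⁴ eg²) the orbital term is -0.4Δ₀ = -9236 cm⁻¹, with no excess pairing.
Low-spin: t₂g⁶ eg⁰, orbital CFSE = -2.4Δ₀ = -55416 cm⁻¹; plus 2 excess pairs × P = +50870 cm⁻¹; total -4546 cm⁻¹.
The difference is -4546 − (-9236) = 4690 cm⁻¹, so high-spin lies lower.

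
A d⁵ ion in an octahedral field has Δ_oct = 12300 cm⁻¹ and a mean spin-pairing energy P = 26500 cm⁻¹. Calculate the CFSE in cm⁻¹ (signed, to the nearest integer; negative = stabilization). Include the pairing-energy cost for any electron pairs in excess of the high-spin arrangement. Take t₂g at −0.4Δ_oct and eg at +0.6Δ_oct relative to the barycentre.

Here Δ_oct < P (12300 < 26500), so the high-spin state is favoured.
Configuration: t₂g³ eg².
Orbital CFSE = 0.0Δ_oct = 0.0 × 12300 = 0 cm⁻¹.
High-spin has no excess pairs, so no pairing correction applies.

0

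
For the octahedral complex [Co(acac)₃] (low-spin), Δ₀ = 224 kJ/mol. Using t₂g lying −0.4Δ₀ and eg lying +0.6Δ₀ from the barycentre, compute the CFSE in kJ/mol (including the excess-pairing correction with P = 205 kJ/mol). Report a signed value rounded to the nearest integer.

-128

Each acac⁻ contributes -1; 3 × (-1) = -3. With overall charge +0, Co is in the +3 oxidation state.
Co sits in group 9; removing 3 electrons leaves Co³⁺ with 9 − 3 = 6 d electrons.
The d⁶ electrons fill as t₂g⁶ eg⁰.
Orbital CFSE = 6(-0.4) + 0(0.6) = -2.4Δ₀ = -2.4 × 224 = -538 kJ/mol.
Pairing penalty: 3 pairs vs 1 in the high-spin reference → 2 extra × P = 410 kJ/mol.
Combining: -538 + 410 = -128 kJ/mol.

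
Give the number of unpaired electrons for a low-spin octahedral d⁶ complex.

0

Configuration: t₂g⁶ eg⁰, giving 0 unpaired electrons.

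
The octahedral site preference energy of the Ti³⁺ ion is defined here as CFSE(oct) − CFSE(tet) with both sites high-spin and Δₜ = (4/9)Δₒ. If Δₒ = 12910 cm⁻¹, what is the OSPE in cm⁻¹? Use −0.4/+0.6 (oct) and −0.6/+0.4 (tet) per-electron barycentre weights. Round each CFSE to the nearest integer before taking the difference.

Group 4 minus oxidation state +3 gives a d¹ configuration for Ti³⁺.
In an octahedral site d¹ (HS) is t2g^1 e_g^0, giving CFSE(oct) = -0.4Δₒ = -5164 cm⁻¹.
Tetrahedral e^1 t2^0 gives -0.6Δₜ = -0.6 × (4/9) × 12910 = -3443 cm⁻¹.
OSPE = -5164 − (-3443) = -1721 cm⁻¹.

-1721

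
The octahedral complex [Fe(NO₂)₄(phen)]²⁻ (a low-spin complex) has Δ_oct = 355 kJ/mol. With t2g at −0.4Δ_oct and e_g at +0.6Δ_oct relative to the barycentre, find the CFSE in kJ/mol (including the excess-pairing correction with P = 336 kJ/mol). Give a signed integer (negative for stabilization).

Ligand charges: 4×(-1) from NO₂⁻ and 1×(+0) from phen sum to -4; with overall charge -2, Fe is +2.
Fe is in group 8, so Fe²⁺ is d⁶ (8 − 2 = 6).
The d⁶ electrons fill as t2g^6 e_g^0.
CFSE(orbital) = 6×(-0.4Δ_oct) + 0×(0.6Δ_oct) = -2.4Δ_oct; with Δ_oct = 355 kJ/mol that is -852 kJ/mol.
Pairing penalty: 3 pairs vs 1 in the high-spin reference → 2 extra × P = 672 kJ/mol.
Overall CFSE = -852 + 672 = -180 kJ/mol.

-180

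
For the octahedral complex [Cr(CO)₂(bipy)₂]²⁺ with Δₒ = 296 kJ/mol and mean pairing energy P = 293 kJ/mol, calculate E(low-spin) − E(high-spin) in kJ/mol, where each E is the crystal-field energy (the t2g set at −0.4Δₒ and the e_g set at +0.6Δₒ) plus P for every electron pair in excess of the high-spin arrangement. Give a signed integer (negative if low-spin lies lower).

Ligand charges: 2×(+0) from CO and 2×(+0) from bipy sum to +0; with overall charge +2, Cr is +2.
Cr is in group 6, so Cr²⁺ is d⁴ (6 − 2 = 4).
In the high-spin limit (t2g^3 e_g^1) the orbital term is -0.6Δₒ = -178 kJ/mol, with no excess pairing.
Low-spin: t2g^4 e_g^0, orbital CFSE = -1.6Δₒ = -474 kJ/mol; plus 1 excess pair × P = +293 kJ/mol; total -181 kJ/mol.
E(LS) − E(HS) = -181 − (-178) = -3 kJ/mol.

-3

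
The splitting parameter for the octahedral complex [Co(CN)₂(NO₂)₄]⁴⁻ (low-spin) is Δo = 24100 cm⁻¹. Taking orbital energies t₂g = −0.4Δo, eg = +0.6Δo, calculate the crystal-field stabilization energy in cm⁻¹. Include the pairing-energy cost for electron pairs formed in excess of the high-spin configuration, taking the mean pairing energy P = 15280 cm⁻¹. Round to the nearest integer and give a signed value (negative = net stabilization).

Ligand charges: 2×(-1) from CN⁻ and 4×(-1) from NO₂⁻ sum to -6; with overall charge -4, Co is +2.
Co is in group 9, so Co²⁺ is d⁷ (9 − 2 = 7).
Electron filling gives t₂g⁶ eg¹.
CFSE(orbital) = 6×(-0.4Δo) + 1×(0.6Δo) = -1.8Δo; with Δo = 24100 cm⁻¹ that is -43380 cm⁻¹.
Relative to high-spin t₂g⁵ eg² (2 paired), the low-spin configuration has 1 additional pair, contributing +1 × 15280 = +15280 cm⁻¹.
Combining: -43380 + 15280 = -28100 cm⁻¹.

-28100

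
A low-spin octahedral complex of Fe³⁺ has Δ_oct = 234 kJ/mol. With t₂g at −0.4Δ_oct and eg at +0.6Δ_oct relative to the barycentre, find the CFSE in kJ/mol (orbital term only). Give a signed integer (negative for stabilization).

Fe is in group 8, so Fe³⁺ is d⁵ (8 − 3 = 5).
The d⁵ electrons fill as t₂g⁵ eg⁰.
Orbital CFSE = 5(-0.4) + 0(0.6) = -2.0Δ_oct = -2.0 × 234 = -468 kJ/mol.

-468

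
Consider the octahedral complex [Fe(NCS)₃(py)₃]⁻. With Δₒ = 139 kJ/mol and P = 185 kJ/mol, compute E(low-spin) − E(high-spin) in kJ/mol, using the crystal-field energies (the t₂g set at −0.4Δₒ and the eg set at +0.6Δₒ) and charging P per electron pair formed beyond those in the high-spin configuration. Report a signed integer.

92

Ligand charges: 3×(-1) from NCS⁻ and 3×(+0) from py sum to -3; with overall charge -1, Fe is +2.
Fe²⁺: group 8, so d-count = 8 − 2 = 6.
In the high-spin limit (t₂g⁴ eg²) the orbital term is -0.4Δₒ = -56 kJ/mol, with no excess pairing.
Low-spin t₂g⁶ eg⁰ gives -2.4Δₒ = -334 kJ/mol, but forming 2 extra pairs costs 2P = 370 kJ/mol, so E(LS) = -334 + 370 = 36 kJ/mol.
The difference is 36 − (-56) = 92 kJ/mol, so high-spin lies lower.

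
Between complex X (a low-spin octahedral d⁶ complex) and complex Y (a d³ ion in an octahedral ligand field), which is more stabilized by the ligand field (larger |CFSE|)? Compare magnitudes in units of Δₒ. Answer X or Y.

X: t2g^6 e_g^0, CFSE = -2.4Δₒ.
Y: t2g^3 e_g^0, CFSE = -1.2Δₒ.
So X has the larger |CFSE|.

X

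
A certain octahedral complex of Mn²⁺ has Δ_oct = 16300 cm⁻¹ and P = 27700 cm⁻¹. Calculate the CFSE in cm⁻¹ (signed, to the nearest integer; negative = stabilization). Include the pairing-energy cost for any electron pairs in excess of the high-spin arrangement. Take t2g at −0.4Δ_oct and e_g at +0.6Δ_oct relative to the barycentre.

Mn sits in group 7; removing 2 electrons leaves Mn²⁺ with 7 − 2 = 5 d electrons.
Here Δ_oct < P (16300 < 27700), so the high-spin state is favoured.
Filling d⁵ accordingly: t2g^3 e_g^2.
Orbital CFSE = 0.0Δ_oct = 0.0 × 16300 = 0 cm⁻¹.
High-spin has no excess pairs, so no pairing correction applies.

0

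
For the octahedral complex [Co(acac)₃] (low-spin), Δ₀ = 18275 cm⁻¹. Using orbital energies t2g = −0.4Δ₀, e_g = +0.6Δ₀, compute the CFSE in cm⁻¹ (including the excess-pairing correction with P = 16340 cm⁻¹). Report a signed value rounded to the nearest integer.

-11180

Each acac⁻ contributes -1; 3 × (-1) = -3. With overall charge +0, Co is in the +3 oxidation state.
Co³⁺: group 9, so d-count = 9 − 3 = 6.
Configuration: t2g^6 e_g^0.
The orbital stabilization is -2.4Δ₀ = -2.4 × 18275 = -43860 cm⁻¹.
Relative to high-spin t2g^4 e_g^2 (1 paired), the low-spin configuration has 2 additional pairs, contributing +2 × 16340 = +32680 cm⁻¹.
Overall CFSE = -43860 + 32680 = -11180 cm⁻¹.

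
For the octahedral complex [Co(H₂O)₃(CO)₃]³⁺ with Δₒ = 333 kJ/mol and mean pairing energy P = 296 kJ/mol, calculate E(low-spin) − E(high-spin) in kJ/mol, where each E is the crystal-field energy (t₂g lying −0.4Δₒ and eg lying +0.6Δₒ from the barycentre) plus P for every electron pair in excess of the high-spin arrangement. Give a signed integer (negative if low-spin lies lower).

-74

Ligand charges: 3×(+0) from H₂O and 3×(+0) from CO sum to +0; with overall charge +3, Co is +3.
Co is in group 9, so Co³⁺ is d⁶ (9 − 3 = 6).
High-spin d⁶ fills as t₂g⁴ eg² with CFSE 4(−0.4) + 2(+0.6) = -0.4Δₒ = -133 kJ/mol.
Low-spin: t₂g⁶ eg⁰, orbital CFSE = -2.4Δₒ = -799 kJ/mol; plus 2 excess pairs × P = +592 kJ/mol; total -207 kJ/mol.
The difference is -207 − (-133) = -74 kJ/mol, so low-spin lies lower.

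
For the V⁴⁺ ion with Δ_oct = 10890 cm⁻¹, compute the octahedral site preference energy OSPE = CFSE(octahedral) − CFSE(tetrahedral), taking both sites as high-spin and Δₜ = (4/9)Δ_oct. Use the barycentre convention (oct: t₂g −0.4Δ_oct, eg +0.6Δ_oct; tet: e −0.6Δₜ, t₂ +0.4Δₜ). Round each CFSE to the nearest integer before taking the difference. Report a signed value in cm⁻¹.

Group 5 minus oxidation state +4 gives a d¹ configuration for V⁴⁺.
Octahedral (high-spin): t2g^1 e_g^0, CFSE = 1(−0.4) + 0(+0.6) = -0.4Δ_oct = -0.4 × 10890 = -4356 cm⁻¹.
Tetrahedral: e^1 t2^0, CFSE = 1(−0.6) + 0(+0.4) = -0.6Δₜ = -0.6 × (4/9) × 10890 = -2904 cm⁻¹.
OSPE = -4356 − (-2904) = -1452 cm⁻¹.

-1452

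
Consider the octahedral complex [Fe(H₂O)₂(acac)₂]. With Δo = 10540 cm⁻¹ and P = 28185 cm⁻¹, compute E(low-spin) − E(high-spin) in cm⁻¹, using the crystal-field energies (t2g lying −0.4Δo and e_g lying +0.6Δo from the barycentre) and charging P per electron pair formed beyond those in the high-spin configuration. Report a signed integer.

35290

Ligand charges: 2×(+0) from H₂O and 2×(-1) from acac⁻ sum to -2; with overall charge +0, Fe is +2.
Group 8 minus oxidation state +2 gives a d⁶ configuration for Fe²⁺.
High-spin d⁶ fills as t2g^4 e_g^2 with CFSE 4(−0.4) + 2(+0.6) = -0.4Δo = -4216 cm⁻¹.
Low-spin: t2g^6 e_g^0, orbital CFSE = -2.4Δo = -25296 cm⁻¹; plus 2 excess pairs × P = +56370 cm⁻¹; total 31074 cm⁻¹.
E(LS) − E(HS) = 31074 − (-4216) = 35290 cm⁻¹.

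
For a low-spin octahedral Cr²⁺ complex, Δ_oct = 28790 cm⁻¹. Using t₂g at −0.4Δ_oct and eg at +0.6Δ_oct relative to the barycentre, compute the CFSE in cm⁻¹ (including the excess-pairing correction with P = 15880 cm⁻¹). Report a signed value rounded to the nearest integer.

Group 6 minus oxidation state +2 gives a d⁴ configuration for Cr²⁺.
Configuration: t₂g⁴ eg⁰.
CFSE(orbital) = 4×(-0.4Δ_oct) + 0×(0.6Δ_oct) = -1.6Δ_oct; with Δ_oct = 28790 cm⁻¹ that is -46064 cm⁻¹.
Relative to high-spin t₂g³ eg¹ (0 paired), the low-spin configuration has 1 additional pair, contributing +1 × 15880 = +15880 cm⁻¹.
Overall CFSE = -46064 + 15880 = -30184 cm⁻¹.

-30184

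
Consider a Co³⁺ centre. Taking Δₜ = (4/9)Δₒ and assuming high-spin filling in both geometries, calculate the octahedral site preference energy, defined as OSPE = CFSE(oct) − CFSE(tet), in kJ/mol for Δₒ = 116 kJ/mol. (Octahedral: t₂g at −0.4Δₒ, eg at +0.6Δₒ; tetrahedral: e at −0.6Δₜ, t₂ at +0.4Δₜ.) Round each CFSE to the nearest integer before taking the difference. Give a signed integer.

Group 9 minus oxidation state +3 gives a d⁶ configuration for Co³⁺.
Octahedral high-spin t₂g⁴ eg²: CFSE = -0.4 × 116 = -46 kJ/mol.
Tetrahedral e³ t₂³ gives -0.6Δₜ = -0.6 × (4/9) × 116 = -31 kJ/mol.
OSPE = -46 − (-31) = -15 kJ/mol.

-15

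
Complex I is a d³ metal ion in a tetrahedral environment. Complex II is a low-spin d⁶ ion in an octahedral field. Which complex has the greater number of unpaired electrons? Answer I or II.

I

I: With tetrahedral geometry the complex is necessarily high-spin; e^2 t2^1 → 3 unpaired.
II: t2g^6 e_g^0 → 0 unpaired.
So I has more unpaired electrons.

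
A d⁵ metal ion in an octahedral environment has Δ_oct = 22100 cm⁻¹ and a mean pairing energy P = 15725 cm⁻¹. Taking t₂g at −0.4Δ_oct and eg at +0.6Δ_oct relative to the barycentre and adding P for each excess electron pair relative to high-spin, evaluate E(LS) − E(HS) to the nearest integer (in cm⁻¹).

-12750

High-spin: t₂g³ eg², CFSE = 0.0Δ_oct = 0 cm⁻¹.
Low-spin: t₂g⁵ eg⁰, orbital CFSE = -2.0Δ_oct = -44200 cm⁻¹; plus 2 excess pairs × P = +31450 cm⁻¹; total -12750 cm⁻¹.
E(LS) − E(HS) = -12750 − (0) = -12750 cm⁻¹.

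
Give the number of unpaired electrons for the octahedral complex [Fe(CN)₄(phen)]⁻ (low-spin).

1

Ligand charges: 4×(-1) from CN⁻ and 1×(+0) from phen sum to -4; with overall charge -1, Fe is +3.
Fe is in group 8, so Fe³⁺ is d⁵ (8 − 3 = 5).
Configuration: t₂g⁵ eg⁰, giving 1 unpaired electron.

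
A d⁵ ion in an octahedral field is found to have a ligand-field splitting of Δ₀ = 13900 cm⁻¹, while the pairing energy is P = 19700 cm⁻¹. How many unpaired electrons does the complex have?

5

With Δ₀ < P the complex is high-spin.
Configuration: t₂g³ eg².
Unpaired electrons: 5.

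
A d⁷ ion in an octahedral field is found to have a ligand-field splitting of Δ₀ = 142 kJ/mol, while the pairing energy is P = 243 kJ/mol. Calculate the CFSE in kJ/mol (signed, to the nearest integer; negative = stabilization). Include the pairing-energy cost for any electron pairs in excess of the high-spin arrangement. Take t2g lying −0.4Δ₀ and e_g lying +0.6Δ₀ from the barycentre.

With Δ₀ < P the complex is high-spin.
Configuration: t2g^5 e_g^2.
Orbital CFSE = -0.8Δ₀ = -0.8 × 142 = -114 kJ/mol.
High-spin has no excess pairs, so no pairing correction applies.

-114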